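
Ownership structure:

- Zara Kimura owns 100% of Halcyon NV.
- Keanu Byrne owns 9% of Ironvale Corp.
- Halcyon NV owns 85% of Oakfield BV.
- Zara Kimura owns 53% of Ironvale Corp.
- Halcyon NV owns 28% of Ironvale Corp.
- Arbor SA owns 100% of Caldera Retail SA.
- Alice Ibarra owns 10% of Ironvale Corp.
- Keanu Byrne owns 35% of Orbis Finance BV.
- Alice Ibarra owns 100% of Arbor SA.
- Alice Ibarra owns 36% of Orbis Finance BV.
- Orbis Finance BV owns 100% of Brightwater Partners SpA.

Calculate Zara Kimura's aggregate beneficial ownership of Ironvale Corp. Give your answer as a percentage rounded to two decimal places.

81.00%

Zara reaches Ironvale along 2 paths.
Direct stake: 53% = 53%.
Via Halcyon: 100% × 28% = 28%.
Total: 53% + 28% = 81%.
Rounded: 81.00%.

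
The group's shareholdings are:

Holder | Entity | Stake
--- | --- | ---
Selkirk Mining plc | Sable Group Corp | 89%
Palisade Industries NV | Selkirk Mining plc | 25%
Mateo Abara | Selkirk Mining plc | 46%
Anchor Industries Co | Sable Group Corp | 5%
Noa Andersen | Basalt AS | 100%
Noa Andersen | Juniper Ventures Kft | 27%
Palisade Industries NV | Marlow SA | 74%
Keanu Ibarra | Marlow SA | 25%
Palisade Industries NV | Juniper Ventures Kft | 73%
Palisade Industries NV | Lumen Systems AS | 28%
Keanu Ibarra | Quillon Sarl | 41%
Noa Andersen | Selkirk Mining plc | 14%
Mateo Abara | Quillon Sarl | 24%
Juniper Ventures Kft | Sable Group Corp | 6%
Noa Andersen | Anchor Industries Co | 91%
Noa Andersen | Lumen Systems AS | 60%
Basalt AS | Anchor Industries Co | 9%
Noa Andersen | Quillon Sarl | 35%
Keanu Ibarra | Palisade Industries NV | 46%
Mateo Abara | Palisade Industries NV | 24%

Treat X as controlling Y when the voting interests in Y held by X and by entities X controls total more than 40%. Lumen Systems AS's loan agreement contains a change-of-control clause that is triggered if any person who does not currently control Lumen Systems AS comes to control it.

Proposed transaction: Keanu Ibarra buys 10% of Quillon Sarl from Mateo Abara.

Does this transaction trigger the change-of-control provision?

No

The purchase adds only to Keanu's holdings (Mateo's stake shrinks), so Keanu is the only person who could newly come to control Lumen.
Keanu holds 46% of Palisade, so Keanu controls Palisade.
Palisade and Keanu together hold 74% + 25% = 99% of Marlow, so Keanu controls Marlow.
Keanu holds 41% of Quillon, so Keanu controls Quillon.
Palisade holds 73% of Juniper, so Keanu controls Juniper.
In Lumen, Keanu's side holds only 28%, not > 40%.
So before the transaction, Keanu does not control Lumen.
After the purchase, Keanu's direct stake in Quillon rises to 41% + 10% = 51%, and Mateo's stake falls to 14%.
Keanu holds 51% of Quillon, so Keanu controls Quillon.
After the transaction, Keanu's side holds 28% of Lumen, not > 40%, so Keanu still does not control Lumen.
No new person acquires control, so the clause is not triggered.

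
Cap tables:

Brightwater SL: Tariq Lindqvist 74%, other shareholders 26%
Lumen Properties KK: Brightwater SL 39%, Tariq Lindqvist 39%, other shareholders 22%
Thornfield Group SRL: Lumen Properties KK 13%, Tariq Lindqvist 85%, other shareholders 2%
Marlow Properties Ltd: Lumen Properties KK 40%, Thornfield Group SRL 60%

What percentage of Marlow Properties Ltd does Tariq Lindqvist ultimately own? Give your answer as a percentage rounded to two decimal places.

83.44%

Tariq reaches Marlow along 5 paths.
Via Brightwater → Lumen: 74% × 39% × 40% = 11.544%.
Via Lumen: 39% × 40% = 15.6%.
Via Brightwater → Lumen → Thornfield: 74% × 39% × 13% × 60% = 2.25108%.
Via Lumen → Thornfield: 39% × 13% × 60% = 3.042%.
Via Thornfield: 85% × 60% = 51%.
Total: 11.544% + 15.6% + 2.25108% + 3.042% + 51% = 83.43708%.
Rounded: 83.44%.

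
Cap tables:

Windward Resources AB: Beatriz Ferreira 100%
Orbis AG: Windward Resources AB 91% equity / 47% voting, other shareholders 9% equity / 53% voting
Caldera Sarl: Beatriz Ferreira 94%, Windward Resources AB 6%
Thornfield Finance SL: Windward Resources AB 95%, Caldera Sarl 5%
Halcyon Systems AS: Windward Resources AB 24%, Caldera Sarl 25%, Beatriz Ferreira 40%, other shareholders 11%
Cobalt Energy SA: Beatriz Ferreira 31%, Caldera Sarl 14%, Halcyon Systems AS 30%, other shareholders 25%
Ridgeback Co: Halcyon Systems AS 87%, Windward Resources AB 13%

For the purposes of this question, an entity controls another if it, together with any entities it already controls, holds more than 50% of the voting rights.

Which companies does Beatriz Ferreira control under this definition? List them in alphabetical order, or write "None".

Caldera Sarl, Cobalt Energy SA, Halcyon Systems AS, Ridgeback Co, Thornfield Finance SL, Windward Resources AB

Beatriz holds 100% of Windward, so Beatriz controls Windward.
Beatriz and Windward together hold 94% + 6% = 100% of Caldera, so Beatriz controls Caldera.
Windward and Caldera together hold 95% + 5% = 100% of Thornfield, so Beatriz controls Thornfield.
Windward and Caldera and Beatriz together hold 24% + 25% + 40% = 89% of Halcyon, so Beatriz controls Halcyon.
Beatriz and Caldera and Halcyon together hold 31% + 14% + 30% = 75% of Cobalt, so Beatriz controls Cobalt.
Halcyon and Windward together hold 87% + 13% = 100% of Ridgeback, so Beatriz controls Ridgeback.
No other company's threshold is met.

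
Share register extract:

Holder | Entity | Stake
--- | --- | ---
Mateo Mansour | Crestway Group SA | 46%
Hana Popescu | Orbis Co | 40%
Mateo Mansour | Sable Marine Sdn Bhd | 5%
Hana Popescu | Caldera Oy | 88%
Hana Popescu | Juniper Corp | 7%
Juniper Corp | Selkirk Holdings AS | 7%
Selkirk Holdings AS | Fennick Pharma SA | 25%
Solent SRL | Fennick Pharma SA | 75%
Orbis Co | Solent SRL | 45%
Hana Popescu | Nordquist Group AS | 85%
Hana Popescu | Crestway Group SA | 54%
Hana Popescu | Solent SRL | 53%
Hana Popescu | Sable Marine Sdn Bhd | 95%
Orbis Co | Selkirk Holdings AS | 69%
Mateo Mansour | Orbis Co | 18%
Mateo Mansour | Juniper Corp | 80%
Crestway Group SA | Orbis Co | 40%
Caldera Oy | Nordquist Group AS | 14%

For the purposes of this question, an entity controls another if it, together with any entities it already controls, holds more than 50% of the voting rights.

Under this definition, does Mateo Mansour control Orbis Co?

Mateo holds 80% of Juniper, so Mateo controls Juniper.
In Orbis, Mateo's side holds only 18%, not > 50%.
So Mateo does not control Orbis.

No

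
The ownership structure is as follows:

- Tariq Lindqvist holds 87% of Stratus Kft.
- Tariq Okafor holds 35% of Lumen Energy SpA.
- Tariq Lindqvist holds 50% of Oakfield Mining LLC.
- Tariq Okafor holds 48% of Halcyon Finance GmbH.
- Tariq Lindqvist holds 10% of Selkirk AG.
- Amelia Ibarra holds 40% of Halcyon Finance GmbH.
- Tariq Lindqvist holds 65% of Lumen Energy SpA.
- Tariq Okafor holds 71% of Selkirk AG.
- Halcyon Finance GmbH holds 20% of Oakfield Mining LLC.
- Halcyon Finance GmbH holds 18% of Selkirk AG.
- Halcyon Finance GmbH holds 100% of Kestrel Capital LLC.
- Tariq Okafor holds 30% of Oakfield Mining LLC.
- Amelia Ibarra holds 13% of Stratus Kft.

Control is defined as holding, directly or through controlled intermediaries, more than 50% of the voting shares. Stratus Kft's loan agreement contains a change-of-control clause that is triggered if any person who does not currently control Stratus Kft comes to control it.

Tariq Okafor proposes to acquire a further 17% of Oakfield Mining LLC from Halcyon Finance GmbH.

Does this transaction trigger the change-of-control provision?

No

The purchase adds only to Tariq Okafor's holdings (Halcyon's stake shrinks), so Tariq Okafor is the only person who could newly come to control Stratus.
Tariq Okafor holds 71% of Selkirk, so Tariq Okafor controls Selkirk.
Neither Tariq Okafor nor any entity Tariq Okafor controls holds any voting interest in Stratus.
So before the transaction, Tariq Okafor does not control Stratus.
After the purchase, Tariq Okafor's direct stake in Oakfield rises to 30% + 17% = 47%, and Halcyon's stake falls to 3%.
Tariq Okafor's side now holds 47% of Oakfield, not > 50%, so Tariq Okafor still does not control Oakfield.
After the transaction, neither Tariq Okafor nor any entity Tariq Okafor controls holds a voting interest in Stratus, so Tariq Okafor still does not control it.
No new person acquires control, so the clause is not triggered.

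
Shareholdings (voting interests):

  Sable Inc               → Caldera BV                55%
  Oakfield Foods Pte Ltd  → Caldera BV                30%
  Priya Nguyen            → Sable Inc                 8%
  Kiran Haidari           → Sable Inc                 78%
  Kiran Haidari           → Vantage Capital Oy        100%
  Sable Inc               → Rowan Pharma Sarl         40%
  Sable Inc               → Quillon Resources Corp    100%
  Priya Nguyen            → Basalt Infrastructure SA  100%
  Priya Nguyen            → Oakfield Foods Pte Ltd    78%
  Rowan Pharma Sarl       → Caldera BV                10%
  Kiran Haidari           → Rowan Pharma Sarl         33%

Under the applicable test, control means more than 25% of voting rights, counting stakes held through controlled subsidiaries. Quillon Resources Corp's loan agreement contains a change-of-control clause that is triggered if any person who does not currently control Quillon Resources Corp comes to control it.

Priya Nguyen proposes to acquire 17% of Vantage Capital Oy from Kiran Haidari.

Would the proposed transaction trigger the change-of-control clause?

No

The purchase adds only to Priya's holdings (Kiran's stake shrinks), so Priya is the only person who could newly come to control Quillon.
Priya holds 78% of Oakfield, so Priya controls Oakfield.
Priya holds 100% of Basalt, so Priya controls Basalt.
Oakfield holds 30% of Caldera, so Priya controls Caldera.
Neither Priya nor any entity Priya controls holds any voting interest in Quillon.
So before the transaction, Priya does not control Quillon.
After the purchase, Priya holds 17% of Vantage directly, and Kiran's stake falls to 83%.
Priya's side now holds 17% of Vantage, not > 25%, so Priya still does not control Vantage.
After the transaction, neither Priya nor any entity Priya controls holds a voting interest in Quillon, so Priya still does not control it.
No new person acquires control, so the clause is not triggered.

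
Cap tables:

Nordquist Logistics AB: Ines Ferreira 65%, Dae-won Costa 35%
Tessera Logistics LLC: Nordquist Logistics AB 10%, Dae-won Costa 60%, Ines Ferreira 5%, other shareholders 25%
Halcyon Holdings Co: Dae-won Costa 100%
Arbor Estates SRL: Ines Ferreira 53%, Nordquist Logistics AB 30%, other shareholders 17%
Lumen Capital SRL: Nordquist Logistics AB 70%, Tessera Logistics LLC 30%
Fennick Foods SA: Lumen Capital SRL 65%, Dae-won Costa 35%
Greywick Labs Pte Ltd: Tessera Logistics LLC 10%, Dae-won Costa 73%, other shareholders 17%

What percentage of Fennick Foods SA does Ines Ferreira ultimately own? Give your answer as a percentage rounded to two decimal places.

31.82%

Ines reaches Fennick along 3 paths.
Via Nordquist → Lumen: 65% × 70% × 65% = 29.575%.
Via Nordquist → Tessera → Lumen: 65% × 10% × 30% × 65% = 1.2675%.
Via Tessera → Lumen: 5% × 30% × 65% = 0.975%.
Total: 29.575% + 1.2675% + 0.975% = 31.8175%.
Rounded: 31.82%.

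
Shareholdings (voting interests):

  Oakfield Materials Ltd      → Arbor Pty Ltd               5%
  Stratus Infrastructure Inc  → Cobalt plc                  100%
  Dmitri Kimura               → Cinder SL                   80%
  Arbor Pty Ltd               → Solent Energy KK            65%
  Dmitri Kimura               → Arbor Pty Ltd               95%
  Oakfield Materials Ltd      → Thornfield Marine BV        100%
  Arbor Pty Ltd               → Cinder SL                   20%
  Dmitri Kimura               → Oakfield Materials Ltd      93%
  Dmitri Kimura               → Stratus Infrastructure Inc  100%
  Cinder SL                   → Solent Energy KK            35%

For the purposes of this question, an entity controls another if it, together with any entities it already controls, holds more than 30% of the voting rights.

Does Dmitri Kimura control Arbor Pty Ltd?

Yes

Dmitri holds 93% of Oakfield, so Dmitri controls Oakfield.
Dmitri and Oakfield together hold 95% + 5% = 100% of Arbor, so Dmitri controls Arbor.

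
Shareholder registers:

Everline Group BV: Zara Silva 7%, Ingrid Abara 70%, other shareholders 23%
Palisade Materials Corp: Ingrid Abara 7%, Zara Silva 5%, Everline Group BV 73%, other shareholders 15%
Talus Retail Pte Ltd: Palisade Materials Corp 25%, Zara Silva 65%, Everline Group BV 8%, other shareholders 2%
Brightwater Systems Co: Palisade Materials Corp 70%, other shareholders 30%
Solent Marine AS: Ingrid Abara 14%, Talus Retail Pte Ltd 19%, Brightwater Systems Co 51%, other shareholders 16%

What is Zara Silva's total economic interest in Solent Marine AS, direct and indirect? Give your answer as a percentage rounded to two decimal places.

Zara reaches Solent along 6 paths.
Via Palisade → Talus: 5% × 25% × 19% = 0.2375%.
Via Everline → Palisade → Talus: 7% × 73% × 25% × 19% = 0.242725%.
Via Talus: 65% × 19% = 12.35%.
Via Everline → Talus: 7% × 8% × 19% = 0.1064%.
Via Palisade → Brightwater: 5% × 70% × 51% = 1.785%.
Via Everline → Palisade → Brightwater: 7% × 73% × 70% × 51% = 1.82427%.
Total: 0.2375% + 0.242725% + 12.35% + 0.1064% + 1.785% + 1.82427% = 16.545895%.
Rounded: 16.55%.

16.55%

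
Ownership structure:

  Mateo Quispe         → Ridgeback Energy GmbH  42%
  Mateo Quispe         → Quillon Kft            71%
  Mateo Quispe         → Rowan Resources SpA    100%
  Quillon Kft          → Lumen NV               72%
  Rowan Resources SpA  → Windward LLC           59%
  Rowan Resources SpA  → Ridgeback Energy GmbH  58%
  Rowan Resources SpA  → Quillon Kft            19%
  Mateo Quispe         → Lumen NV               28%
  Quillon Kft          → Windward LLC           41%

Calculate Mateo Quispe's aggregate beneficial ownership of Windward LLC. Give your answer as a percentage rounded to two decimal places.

95.90%

Mateo reaches Windward along 3 paths.
Via Quillon: 71% × 41% = 29.11%.
Via Rowan → Quillon: 100% × 19% × 41% = 7.79%.
Via Rowan: 100% × 59% = 59%.
Total: 29.11% + 7.79% + 59% = 95.9%.
Rounded: 95.90%.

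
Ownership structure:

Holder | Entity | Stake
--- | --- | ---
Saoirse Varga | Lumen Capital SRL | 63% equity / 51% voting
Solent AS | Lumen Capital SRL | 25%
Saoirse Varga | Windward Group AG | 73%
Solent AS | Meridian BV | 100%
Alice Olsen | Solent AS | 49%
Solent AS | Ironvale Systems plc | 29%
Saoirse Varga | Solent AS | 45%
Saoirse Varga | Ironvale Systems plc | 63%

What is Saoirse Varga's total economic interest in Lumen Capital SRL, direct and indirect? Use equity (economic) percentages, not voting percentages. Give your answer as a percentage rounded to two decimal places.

74.25%

Saoirse reaches Lumen along 2 paths.
Via Solent: 45% × 25% = 11.25%.
Direct stake: 63% = 63%.
Total: 11.25% + 63% = 74.25%.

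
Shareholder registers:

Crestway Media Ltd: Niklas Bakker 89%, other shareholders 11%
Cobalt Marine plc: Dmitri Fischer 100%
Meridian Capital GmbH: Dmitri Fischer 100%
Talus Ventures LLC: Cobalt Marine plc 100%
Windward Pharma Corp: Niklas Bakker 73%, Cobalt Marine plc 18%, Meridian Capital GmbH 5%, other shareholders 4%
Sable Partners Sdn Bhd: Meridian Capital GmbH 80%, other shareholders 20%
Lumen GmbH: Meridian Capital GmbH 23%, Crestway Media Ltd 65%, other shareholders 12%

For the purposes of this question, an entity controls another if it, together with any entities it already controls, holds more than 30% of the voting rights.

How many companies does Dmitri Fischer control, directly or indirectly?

Dmitri holds 100% of Cobalt, so Dmitri controls Cobalt.
Dmitri holds 100% of Meridian, so Dmitri controls Meridian.
Cobalt holds 100% of Talus, so Dmitri controls Talus.
Meridian holds 80% of Sable, so Dmitri controls Sable.
No other company's threshold is met.
Dmitri controls 4 companies.

4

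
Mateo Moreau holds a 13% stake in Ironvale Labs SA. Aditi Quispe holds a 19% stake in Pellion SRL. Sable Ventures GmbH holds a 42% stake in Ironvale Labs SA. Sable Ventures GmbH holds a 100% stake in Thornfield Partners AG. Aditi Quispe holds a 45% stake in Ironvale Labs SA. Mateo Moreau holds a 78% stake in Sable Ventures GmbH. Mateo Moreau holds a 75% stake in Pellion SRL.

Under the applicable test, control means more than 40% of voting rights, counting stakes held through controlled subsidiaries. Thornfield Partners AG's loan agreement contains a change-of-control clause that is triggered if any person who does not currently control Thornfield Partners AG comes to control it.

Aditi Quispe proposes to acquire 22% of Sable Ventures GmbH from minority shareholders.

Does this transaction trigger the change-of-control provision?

No

The purchase changes only Aditi's holdings, so Aditi is the only person who could newly come to control Thornfield.
Aditi holds 45% of Ironvale, so Aditi controls Ironvale.
Neither Aditi nor any entity Aditi controls holds any voting interest in Thornfield.
So before the transaction, Aditi does not control Thornfield.
After the purchase, Aditi holds 22% of Sable directly.
Aditi's side now holds 22% of Sable, not > 40%, so Aditi still does not control Sable.
After the transaction, neither Aditi nor any entity Aditi controls holds a voting interest in Thornfield, so Aditi still does not control it.
No new person acquires control, so the clause is not triggered.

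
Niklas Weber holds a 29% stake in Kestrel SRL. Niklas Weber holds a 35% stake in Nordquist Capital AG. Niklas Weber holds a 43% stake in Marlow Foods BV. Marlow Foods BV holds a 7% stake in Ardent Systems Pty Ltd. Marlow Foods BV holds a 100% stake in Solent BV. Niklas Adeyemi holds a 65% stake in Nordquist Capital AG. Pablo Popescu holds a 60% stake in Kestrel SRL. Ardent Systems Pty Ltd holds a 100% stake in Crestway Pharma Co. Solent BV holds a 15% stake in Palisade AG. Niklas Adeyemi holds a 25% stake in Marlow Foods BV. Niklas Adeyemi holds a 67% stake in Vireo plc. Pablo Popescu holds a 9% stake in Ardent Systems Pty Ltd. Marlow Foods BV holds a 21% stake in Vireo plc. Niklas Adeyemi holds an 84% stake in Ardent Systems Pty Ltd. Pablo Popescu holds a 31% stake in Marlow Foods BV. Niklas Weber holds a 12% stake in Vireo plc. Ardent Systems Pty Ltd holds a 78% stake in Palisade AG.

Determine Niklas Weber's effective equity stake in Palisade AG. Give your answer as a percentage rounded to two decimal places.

8.80%

Niklas Weber reaches Palisade along 2 paths.
Via Marlow → Ardent: 43% × 7% × 78% = 2.3478%.
Via Marlow → Solent: 43% × 100% × 15% = 6.45%.
Total: 2.3478% + 6.45% = 8.7978%.
Rounded: 8.80%.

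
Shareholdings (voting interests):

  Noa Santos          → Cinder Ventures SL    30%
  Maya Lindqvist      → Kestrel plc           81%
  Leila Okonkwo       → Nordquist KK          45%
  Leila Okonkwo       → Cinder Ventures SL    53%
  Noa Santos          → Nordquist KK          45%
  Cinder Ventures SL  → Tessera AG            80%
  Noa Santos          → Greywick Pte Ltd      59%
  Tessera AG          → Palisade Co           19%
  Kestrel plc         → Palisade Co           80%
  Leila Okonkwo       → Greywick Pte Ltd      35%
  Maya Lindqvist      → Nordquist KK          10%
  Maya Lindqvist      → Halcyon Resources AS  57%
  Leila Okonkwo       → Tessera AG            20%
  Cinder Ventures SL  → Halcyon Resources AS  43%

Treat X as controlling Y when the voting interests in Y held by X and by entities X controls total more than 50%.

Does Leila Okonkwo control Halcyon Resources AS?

No

Leila holds 53% of Cinder, so Leila controls Cinder.
Leila and Cinder together hold 20% + 80% = 100% of Tessera, so Leila controls Tessera.
In Halcyon, Leila's side holds only 43%, not > 50%.
So Leila does not control Halcyon.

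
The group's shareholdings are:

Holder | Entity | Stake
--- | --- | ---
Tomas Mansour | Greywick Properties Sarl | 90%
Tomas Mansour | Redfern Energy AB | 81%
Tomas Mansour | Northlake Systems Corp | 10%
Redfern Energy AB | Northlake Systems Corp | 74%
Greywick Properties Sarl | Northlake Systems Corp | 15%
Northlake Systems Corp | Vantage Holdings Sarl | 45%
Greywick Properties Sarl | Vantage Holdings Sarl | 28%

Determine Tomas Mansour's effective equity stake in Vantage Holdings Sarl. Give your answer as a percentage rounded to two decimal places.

Tomas reaches Vantage along 4 paths.
Via Greywick → Northlake: 90% × 15% × 45% = 6.075%.
Via Northlake: 10% × 45% = 4.5%.
Via Redfern → Northlake: 81% × 74% × 45% = 26.973%.
Via Greywick: 90% × 28% = 25.2%.
Total: 6.075% + 4.5% + 26.973% + 25.2% = 62.748%.
Rounded: 62.75%.

62.75%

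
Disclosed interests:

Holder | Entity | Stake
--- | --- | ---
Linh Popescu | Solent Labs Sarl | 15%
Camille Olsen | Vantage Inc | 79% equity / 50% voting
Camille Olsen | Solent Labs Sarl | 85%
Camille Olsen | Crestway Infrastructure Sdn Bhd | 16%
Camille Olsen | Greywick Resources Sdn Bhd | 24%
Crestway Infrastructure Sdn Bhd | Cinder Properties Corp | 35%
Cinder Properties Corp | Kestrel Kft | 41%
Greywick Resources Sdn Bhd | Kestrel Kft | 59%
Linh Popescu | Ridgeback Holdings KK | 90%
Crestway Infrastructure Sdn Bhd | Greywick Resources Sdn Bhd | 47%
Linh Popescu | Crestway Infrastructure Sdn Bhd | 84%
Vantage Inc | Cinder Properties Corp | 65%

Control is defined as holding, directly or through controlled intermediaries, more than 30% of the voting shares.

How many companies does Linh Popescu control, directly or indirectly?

Linh holds 84% of Crestway, so Linh controls Crestway.
Linh holds 90% of Ridgeback, so Linh controls Ridgeback.
Crestway holds 35% of Cinder, so Linh controls Cinder.
Crestway holds 47% of Greywick, so Linh controls Greywick.
Greywick and Cinder together hold 59% + 41% = 100% of Kestrel, so Linh controls Kestrel.
No other company's threshold is met.
Linh controls 5 companies.

5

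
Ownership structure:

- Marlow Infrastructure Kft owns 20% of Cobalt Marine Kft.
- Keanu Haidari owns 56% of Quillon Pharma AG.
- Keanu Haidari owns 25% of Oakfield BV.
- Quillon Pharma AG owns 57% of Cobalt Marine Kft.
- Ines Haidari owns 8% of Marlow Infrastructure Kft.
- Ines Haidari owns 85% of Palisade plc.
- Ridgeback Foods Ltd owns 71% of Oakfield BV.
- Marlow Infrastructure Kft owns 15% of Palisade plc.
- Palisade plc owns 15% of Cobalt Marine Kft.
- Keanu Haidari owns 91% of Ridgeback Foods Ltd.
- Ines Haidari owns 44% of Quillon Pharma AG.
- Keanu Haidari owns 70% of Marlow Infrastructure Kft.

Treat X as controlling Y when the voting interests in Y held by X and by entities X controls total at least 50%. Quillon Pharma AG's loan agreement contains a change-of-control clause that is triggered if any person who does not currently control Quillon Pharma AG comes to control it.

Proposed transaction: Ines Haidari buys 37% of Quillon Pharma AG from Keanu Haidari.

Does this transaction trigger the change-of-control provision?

Yes

The purchase adds only to Ines's holdings (Keanu's stake shrinks), so Ines is the only person who could newly come to control Quillon.
Ines holds 85% of Palisade, so Ines controls Palisade.
In Quillon, Ines's side holds only 44%, not ≥ 50%.
So before the transaction, Ines does not control Quillon.
After the purchase, Ines's direct stake in Quillon rises to 44% + 37% = 81%, and Keanu's stake falls to 19%.
Ines holds 81% of Quillon, so Ines controls Quillon.
Ines did not control Quillon before and does after, so the clause is triggered.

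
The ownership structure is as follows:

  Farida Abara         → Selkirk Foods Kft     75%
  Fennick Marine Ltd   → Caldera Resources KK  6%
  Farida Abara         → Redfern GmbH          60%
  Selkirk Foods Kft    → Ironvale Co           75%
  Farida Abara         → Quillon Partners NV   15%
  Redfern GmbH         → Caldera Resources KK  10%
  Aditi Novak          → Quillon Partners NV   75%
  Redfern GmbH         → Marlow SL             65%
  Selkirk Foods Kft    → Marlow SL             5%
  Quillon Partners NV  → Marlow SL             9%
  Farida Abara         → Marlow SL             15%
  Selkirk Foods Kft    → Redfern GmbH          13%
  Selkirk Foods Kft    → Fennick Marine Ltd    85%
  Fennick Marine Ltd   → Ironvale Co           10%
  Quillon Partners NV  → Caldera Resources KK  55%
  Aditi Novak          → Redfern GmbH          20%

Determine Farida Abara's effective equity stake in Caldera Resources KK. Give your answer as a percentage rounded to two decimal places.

19.05%

Farida reaches Caldera along 4 paths.
Via Selkirk → Fennick: 75% × 85% × 6% = 3.825%.
Via Quillon: 15% × 55% = 8.25%.
Via Selkirk → Redfern: 75% × 13% × 10% = 0.975%.
Via Redfern: 60% × 10% = 6%.
Total: 3.825% + 8.25% + 0.975% + 6% = 19.05%.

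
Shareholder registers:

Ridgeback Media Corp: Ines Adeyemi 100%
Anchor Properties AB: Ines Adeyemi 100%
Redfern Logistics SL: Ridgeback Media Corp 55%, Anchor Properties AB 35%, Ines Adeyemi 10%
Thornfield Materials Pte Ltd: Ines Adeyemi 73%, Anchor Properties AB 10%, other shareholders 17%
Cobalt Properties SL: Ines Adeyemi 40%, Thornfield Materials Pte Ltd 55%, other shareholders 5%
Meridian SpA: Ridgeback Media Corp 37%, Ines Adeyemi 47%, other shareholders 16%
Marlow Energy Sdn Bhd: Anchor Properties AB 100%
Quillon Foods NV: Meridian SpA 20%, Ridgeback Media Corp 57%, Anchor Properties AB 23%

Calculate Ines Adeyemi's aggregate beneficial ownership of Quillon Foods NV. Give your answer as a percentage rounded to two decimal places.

Ines reaches Quillon along 4 paths.
Via Ridgeback → Meridian: 100% × 37% × 20% = 7.4%.
Via Meridian: 47% × 20% = 9.4%.
Via Ridgeback: 100% × 57% = 57%.
Via Anchor: 100% × 23% = 23%.
Total: 7.4% + 9.4% + 57% + 23% = 96.8%.
Rounded: 96.80%.

96.80%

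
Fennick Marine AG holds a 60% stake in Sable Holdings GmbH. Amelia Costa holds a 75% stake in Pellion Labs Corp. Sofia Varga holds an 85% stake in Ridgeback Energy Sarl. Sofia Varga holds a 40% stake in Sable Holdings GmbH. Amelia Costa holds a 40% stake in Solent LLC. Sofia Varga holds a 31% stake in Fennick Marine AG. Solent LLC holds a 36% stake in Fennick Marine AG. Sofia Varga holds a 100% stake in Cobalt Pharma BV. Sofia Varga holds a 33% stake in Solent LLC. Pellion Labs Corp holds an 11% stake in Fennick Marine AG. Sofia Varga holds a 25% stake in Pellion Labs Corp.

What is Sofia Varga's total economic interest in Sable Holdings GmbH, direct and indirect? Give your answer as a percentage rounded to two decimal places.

Sofia reaches Sable along 4 paths.
Via Fennick: 31% × 60% = 18.6%.
Via Solent → Fennick: 33% × 36% × 60% = 7.128%.
Via Pellion → Fennick: 25% × 11% × 60% = 1.65%.
Direct stake: 40% = 40%.
Total: 18.6% + 7.128% + 1.65% + 40% = 67.378%.
Rounded: 67.38%.

67.38%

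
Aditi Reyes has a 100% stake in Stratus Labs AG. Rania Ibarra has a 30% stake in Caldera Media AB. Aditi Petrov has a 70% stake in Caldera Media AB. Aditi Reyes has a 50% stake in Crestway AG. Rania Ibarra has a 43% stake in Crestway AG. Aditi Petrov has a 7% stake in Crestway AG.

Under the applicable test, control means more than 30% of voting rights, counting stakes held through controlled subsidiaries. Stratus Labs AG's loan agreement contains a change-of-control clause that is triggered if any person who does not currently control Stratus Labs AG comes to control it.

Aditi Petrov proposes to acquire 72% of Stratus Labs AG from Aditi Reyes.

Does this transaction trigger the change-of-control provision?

Yes

The purchase adds only to Aditi Petrov's holdings (Aditi Reyes's stake shrinks), so Aditi Petrov is the only person who could newly come to control Stratus.
Aditi Petrov holds 70% of Caldera, so Aditi Petrov controls Caldera.
Neither Aditi Petrov nor any entity Aditi Petrov controls holds any voting interest in Stratus.
So before the transaction, Aditi Petrov does not control Stratus.
After the purchase, Aditi Petrov holds 72% of Stratus directly, and Aditi Reyes's stake falls to 28%.
Aditi Petrov holds 72% of Stratus, so Aditi Petrov controls Stratus.
Aditi Petrov did not control Stratus before and does after, so the clause is triggered.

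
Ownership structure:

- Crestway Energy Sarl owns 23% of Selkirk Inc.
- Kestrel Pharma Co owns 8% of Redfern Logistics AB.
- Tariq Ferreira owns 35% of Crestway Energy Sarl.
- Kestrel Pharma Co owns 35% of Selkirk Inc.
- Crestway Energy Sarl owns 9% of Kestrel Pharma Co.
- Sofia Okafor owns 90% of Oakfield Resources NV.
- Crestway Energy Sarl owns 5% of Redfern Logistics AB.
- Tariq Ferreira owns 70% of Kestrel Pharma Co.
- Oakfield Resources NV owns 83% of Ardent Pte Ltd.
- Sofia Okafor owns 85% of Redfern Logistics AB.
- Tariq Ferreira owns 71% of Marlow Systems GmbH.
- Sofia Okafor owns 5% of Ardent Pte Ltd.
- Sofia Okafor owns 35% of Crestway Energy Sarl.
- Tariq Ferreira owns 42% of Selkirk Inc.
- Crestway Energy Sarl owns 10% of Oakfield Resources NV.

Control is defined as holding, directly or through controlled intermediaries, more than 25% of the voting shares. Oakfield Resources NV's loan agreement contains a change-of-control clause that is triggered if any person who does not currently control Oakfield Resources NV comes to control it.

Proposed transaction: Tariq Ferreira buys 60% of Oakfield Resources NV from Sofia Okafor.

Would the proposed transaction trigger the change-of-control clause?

Yes

The purchase adds only to Tariq's holdings (Sofia's stake shrinks), so Tariq is the only person who could newly come to control Oakfield.
Tariq holds 35% of Crestway, so Tariq controls Crestway.
Crestway and Tariq together hold 9% + 70% = 79% of Kestrel, so Tariq controls Kestrel.
Tariq and Crestway and Kestrel together hold 42% + 23% + 35% = 100% of Selkirk, so Tariq controls Selkirk.
Tariq holds 71% of Marlow, so Tariq controls Marlow.
In Oakfield, Tariq's side holds only 10%, not > 25%.
So before the transaction, Tariq does not control Oakfield.
After the purchase, Tariq holds 60% of Oakfield directly, and Sofia's stake falls to 30%.
Crestway and Tariq together hold 10% + 60% = 70% of Oakfield, so Tariq controls Oakfield.
Tariq did not control Oakfield before and does after, so the clause is triggered.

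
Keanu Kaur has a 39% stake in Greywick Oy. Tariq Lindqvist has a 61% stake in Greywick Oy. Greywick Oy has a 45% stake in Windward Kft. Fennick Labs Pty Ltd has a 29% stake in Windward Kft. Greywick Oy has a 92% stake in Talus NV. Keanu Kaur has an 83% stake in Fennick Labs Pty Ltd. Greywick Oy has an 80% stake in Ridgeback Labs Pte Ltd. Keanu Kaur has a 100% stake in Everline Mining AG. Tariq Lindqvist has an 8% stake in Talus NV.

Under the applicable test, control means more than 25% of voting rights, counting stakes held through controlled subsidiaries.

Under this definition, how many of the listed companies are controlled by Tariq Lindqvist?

Tariq holds 61% of Greywick, so Tariq controls Greywick.
Greywick and Tariq together hold 92% + 8% = 100% of Talus, so Tariq controls Talus.
Greywick holds 45% of Windward, so Tariq controls Windward.
Greywick holds 80% of Ridgeback, so Tariq controls Ridgeback.
No other company's threshold is met.
Tariq controls 4 companies.

4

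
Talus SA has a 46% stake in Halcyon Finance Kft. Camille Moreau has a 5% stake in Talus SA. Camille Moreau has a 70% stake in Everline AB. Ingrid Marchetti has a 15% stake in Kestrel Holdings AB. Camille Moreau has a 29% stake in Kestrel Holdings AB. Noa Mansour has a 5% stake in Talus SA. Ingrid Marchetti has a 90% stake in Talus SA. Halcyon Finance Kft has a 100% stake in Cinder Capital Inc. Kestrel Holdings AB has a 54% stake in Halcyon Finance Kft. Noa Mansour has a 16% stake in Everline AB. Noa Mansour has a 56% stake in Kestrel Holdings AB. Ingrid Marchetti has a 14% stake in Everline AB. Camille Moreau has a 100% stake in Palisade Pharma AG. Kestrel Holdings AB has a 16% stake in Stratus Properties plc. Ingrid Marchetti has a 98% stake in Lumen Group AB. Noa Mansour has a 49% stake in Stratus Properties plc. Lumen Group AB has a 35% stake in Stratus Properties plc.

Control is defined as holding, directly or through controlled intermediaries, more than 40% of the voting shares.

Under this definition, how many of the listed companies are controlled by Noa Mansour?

4

Noa holds 56% of Kestrel, so Noa controls Kestrel.
Kestrel holds 54% of Halcyon, so Noa controls Halcyon.
Noa and Kestrel together hold 49% + 16% = 65% of Stratus, so Noa controls Stratus.
Halcyon holds 100% of Cinder, so Noa controls Cinder.
No other company's threshold is met.
Noa controls 4 companies.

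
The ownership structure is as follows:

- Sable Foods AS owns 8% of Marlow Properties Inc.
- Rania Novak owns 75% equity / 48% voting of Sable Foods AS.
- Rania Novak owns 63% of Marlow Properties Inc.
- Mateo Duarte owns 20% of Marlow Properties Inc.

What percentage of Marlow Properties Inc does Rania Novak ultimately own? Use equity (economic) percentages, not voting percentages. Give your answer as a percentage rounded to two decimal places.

69.00%

Rania reaches Marlow along 2 paths.
Direct stake: 63% = 63%.
Via Sable: 75% × 8% = 6%.
Total: 63% + 6% = 69%.
Rounded: 69.00%.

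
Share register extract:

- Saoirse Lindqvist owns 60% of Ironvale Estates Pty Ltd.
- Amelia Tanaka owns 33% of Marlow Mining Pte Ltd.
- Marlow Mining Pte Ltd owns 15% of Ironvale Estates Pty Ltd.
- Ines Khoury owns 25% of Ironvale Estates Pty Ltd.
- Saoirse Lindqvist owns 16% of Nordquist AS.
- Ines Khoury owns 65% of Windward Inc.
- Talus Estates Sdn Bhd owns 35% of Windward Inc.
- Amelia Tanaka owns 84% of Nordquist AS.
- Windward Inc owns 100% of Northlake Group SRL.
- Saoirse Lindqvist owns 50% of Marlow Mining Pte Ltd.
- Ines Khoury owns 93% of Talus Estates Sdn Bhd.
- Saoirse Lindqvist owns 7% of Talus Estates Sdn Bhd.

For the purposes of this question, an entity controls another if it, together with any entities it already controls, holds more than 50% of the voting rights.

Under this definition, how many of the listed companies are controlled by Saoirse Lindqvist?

Saoirse holds 60% of Ironvale, so Saoirse controls Ironvale.
No other company's threshold is met.
Saoirse controls 1 company.

1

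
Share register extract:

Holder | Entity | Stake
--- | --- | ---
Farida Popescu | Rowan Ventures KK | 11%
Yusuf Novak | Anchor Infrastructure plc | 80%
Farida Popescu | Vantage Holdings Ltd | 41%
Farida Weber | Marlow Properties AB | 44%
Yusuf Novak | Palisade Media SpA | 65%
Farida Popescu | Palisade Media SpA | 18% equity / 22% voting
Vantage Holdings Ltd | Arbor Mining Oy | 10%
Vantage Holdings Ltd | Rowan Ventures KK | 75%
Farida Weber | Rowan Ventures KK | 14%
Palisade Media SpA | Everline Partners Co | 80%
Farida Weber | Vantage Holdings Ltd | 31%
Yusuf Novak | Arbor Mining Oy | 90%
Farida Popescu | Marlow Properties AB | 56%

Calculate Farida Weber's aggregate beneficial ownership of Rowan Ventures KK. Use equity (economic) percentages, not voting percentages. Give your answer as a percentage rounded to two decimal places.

Farida Weber reaches Rowan along 2 paths.
Direct stake: 14% = 14%.
Via Vantage: 31% × 75% = 23.25%.
Total: 14% + 23.25% = 37.25%.

37.25%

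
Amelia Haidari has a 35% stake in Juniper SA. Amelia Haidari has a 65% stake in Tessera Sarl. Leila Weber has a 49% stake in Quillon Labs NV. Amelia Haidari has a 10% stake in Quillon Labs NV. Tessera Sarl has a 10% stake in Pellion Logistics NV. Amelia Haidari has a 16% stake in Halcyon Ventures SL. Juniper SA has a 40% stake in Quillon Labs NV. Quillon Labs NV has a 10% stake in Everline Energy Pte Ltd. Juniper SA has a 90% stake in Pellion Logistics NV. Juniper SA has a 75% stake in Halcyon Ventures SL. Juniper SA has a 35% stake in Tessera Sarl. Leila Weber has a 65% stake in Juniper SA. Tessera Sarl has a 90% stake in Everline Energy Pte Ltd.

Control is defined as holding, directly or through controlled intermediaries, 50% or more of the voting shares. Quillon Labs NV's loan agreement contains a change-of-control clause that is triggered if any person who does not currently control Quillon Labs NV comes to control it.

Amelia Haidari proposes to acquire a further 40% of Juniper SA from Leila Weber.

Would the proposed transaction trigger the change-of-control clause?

The purchase adds only to Amelia's holdings (Leila's stake shrinks), so Amelia is the only person who could newly come to control Quillon.
Amelia holds 65% of Tessera, so Amelia controls Tessera.
Tessera holds 90% of Everline, so Amelia controls Everline.
In Quillon, Amelia's side holds only 10%, not ≥ 50%.
So before the transaction, Amelia does not control Quillon.
After the purchase, Amelia's direct stake in Juniper rises to 35% + 40% = 75%, and Leila's stake falls to 25%.
Amelia holds 75% of Juniper, so Amelia controls Juniper.
Amelia and Juniper together hold 10% + 40% = 50% of Quillon, so Amelia controls Quillon.
Amelia did not control Quillon before and does after, so the clause is triggered.

Yes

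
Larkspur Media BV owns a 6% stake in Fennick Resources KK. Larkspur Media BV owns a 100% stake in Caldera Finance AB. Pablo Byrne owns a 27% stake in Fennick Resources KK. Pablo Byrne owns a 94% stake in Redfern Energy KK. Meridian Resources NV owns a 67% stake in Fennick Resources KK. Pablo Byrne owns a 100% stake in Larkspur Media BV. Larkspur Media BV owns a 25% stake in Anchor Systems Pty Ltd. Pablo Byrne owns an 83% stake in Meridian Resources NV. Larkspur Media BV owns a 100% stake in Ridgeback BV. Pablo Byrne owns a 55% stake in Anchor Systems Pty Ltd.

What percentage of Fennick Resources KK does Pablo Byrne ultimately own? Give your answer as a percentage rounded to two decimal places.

88.61%

Pablo reaches Fennick along 3 paths.
Via Larkspur: 100% × 6% = 6%.
Via Meridian: 83% × 67% = 55.61%.
Direct stake: 27% = 27%.
Total: 6% + 55.61% + 27% = 88.61%.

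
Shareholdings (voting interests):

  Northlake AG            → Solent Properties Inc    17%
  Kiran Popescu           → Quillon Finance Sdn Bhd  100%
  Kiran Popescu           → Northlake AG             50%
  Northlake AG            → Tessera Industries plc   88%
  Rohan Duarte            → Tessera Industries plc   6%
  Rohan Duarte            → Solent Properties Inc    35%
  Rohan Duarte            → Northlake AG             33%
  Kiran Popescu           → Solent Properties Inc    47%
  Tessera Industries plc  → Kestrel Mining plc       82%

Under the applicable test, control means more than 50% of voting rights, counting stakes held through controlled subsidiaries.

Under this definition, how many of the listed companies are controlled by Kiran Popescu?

1

Kiran holds 100% of Quillon, so Kiran controls Quillon.
No other company's threshold is met.
Kiran controls 1 company.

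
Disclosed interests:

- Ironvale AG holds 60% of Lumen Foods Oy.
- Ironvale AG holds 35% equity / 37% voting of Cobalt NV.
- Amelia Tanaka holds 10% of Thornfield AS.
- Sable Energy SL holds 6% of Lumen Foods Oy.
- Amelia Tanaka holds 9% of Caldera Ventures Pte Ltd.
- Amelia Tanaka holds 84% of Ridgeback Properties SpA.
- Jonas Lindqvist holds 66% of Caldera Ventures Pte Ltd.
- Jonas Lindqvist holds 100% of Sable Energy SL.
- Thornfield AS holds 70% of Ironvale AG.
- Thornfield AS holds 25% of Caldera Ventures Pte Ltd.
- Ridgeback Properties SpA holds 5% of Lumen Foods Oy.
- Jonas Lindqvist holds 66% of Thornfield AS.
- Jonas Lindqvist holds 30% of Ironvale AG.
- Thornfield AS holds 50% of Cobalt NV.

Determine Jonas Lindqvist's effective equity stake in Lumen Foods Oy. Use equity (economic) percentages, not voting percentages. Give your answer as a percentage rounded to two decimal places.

Jonas reaches Lumen along 3 paths.
Via Thornfield → Ironvale: 66% × 70% × 60% = 27.72%.
Via Ironvale: 30% × 60% = 18%.
Via Sable: 100% × 6% = 6%.
Total: 27.72% + 18% + 6% = 51.72%.

51.72%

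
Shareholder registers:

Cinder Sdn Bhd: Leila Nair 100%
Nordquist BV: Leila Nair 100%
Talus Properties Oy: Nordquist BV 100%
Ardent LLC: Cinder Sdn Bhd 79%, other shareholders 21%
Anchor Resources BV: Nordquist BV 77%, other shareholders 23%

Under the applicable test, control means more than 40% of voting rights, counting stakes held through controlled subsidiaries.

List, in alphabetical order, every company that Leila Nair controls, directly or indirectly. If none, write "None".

Anchor Resources BV, Ardent LLC, Cinder Sdn Bhd, Nordquist BV, Talus Properties Oy

Leila holds 100% of Cinder, so Leila controls Cinder.
Leila holds 100% of Nordquist, so Leila controls Nordquist.
Nordquist holds 100% of Talus, so Leila controls Talus.
Cinder holds 79% of Ardent, so Leila controls Ardent.
Nordquist holds 77% of Anchor, so Leila controls Anchor.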